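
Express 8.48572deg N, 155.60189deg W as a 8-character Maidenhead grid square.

BJ28el76

Add 180° to longitude and 90° to latitude: 24.39811, 98.48572.
Field (20°×10°, letters A–R): lon ⌊24.39811/20⌋ = 1 → B; lat ⌊98.48572/10⌋ = 9 → J.
Square (2°×1°, digits 0–9): lon ⌊4.39811/2⌋ = 2; lat ⌊8.48572/1⌋ = 8.
Subsquare (5′×2.5′, letters a–x): lon ⌊0.39811/0.0833333⌋ = 4 → e; lat ⌊0.48572/0.0416667⌋ = 11 → l.
Extended square (30″×15″, digits 0–9): lon ⌊0.06478/0.00833333⌋ = 7; lat ⌊0.02739/0.00416667⌋ = 6.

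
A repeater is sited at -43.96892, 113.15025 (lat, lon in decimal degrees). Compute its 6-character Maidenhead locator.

Shift to the Maidenhead origin (180°W, 90°S): lon 293.1503, lat 46.0311.
Field: 293.1503/20 → 14 → O, 46.0311/10 → 4 → E; chars OE.
Square: 13.1503/2 → 6, 6.0311/1 → 6; chars 66.
Subsquare: 1.1503/0.0833333 → 13 → n, 0.0311/0.0416667 → 0 → a; chars na.

OE66na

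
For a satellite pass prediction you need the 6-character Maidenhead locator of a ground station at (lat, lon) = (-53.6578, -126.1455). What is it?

Shift to the Maidenhead origin (180°W, 90°S): lon 53.8545, lat 36.3422.
Field (20°×10°, letters A–R): 53.8545/20 → 2 → C, 36.3422/10 → 3 → D; chars CD.
Square (2°×1°, digits 0–9): 13.8545/2 → 6, 6.3422/1 → 6; chars 66.
Subsquare (5′×2.5′, letters a–x): 1.8545/0.0833333 → 22 → w, 0.3422/0.0416667 → 8 → i; chars wi.

CD66wi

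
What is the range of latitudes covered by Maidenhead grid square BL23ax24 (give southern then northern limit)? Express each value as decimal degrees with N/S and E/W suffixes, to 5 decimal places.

Field B=1, L=11: +1·20° lon, +11·10° lat → SW at lon -160°, lat 20°.
Square 2, 3: +2·2° lon, +3·1° lat → SW at lon -156°, lat 23°.
Subsquare a=0, x=23: +0·0.0833333° lon, +23·0.0416667° lat → SW at lon -156°, lat 23.9583°.
Extended square 2, 4: +2·0.00833333° lon, +4·0.00416667° lat → SW at lon -155.983°, lat 23.975°.
Cell spans 0.00833333° lon × 0.00416667° lat.
south 23.97500° N, north 23.97917° N.

23.97500° N, 23.97917° N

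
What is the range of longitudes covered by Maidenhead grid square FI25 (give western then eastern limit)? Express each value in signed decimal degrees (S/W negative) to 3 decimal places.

Field F=5, I=8: +5·20° lon, +8·10° lat → SW at lon -80°, lat -10°.
Square 2, 5: +2·2° lon, +5·1° lat → SW at lon -76°, lat -5°.
Cell spans 2° lon × 1° lat.
west -76.000, east -74.000.

-76.000, -74.000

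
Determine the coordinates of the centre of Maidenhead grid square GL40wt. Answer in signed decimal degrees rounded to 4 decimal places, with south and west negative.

Field G=6, L=11: +6·20° lon, +11·10° lat → SW at lon -60°, lat 20°.
Square 4, 0: +4·2° lon, +0·1° lat → SW at lon -52°, lat 20°.
Subsquare w=22, t=19: +22·0.0833333° lon, +19·0.0416667° lat → SW at lon -50.1667°, lat 20.7917°.
Cell spans 0.0833333° lon × 0.0416667° lat. Centre is SW corner plus half of each.
latitude 20.8125, longitude -50.1250.

20.8125, -50.1250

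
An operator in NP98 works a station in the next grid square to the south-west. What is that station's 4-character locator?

NP87

Longitude square 9; −1 → 8.
Latitude square 8; −1 → 7.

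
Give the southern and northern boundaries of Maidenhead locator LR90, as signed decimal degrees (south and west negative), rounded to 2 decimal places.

Field L=11, R=17: +11·20° lon, +17·10° lat → SW at lon 40°, lat 80°.
Square 9, 0: +9·2° lon, +0·1° lat → SW at lon 58°, lat 80°.
Cell spans 2° lon × 1° lat.
south 80.00, north 81.00.

80.00, 81.00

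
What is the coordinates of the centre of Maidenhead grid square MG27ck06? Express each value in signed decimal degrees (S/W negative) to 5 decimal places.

-22.55625, 64.17083

Field M=12, G=6: +12·20° lon, +6·10° lat → SW at lon 60°, lat -30°.
Square 2, 7: +2·2° lon, +7·1° lat → SW at lon 64°, lat -23°.
Subsquare c=2, k=10: +2·0.0833333° lon, +10·0.0416667° lat → SW at lon 64.1667°, lat -22.5833°.
Extended square 0, 6: +0·0.00833333° lon, +6·0.00416667° lat → SW at lon 64.1667°, lat -22.5583°.
Cell spans 0.00833333° lon × 0.00416667° lat. Centre is SW corner plus half of each.
latitude -22.55625, longitude 64.17083.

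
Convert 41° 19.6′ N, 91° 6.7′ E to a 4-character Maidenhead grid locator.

Shift to the Maidenhead origin (180°W, 90°S): lon 271.11, lat 131.33.
Field: 271.11/20 → 13 → N, 131.33/10 → 13 → N; chars NN.
Square: 11.11/2 → 5, 1.33/1 → 1; chars 51.

NN51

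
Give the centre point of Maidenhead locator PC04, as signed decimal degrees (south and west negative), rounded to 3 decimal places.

-65.500, 121.000

Field P=15, C=2: +15·20° lon, +2·10° lat → SW at lon 120°, lat -70°.
Square 0, 4: +0·2° lon, +4·1° lat → SW at lon 120°, lat -66°.
Cell spans 2° lon × 1° lat. Centre is SW corner plus half of each.
latitude -65.500, longitude 121.000.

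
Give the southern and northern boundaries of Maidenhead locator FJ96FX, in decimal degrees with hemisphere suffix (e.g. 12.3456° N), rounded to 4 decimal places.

Field F=5, J=9: +5·20° lon, +9·10° lat → SW at lon -80°, lat 0°.
Square 9, 6: +9·2° lon, +6·1° lat → SW at lon -62°, lat 6°.
Subsquare f=5, x=23: +5·0.0833333° lon, +23·0.0416667° lat → SW at lon -61.5833°, lat 6.95833°.
Cell spans 0.0833333° lon × 0.0416667° lat.
south 6.9583° N, north 7.0000° N.

6.9583° N, 7.0000° N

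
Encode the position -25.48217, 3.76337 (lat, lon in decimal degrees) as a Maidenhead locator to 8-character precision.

Shift to the Maidenhead origin (180°W, 90°S): lon 183.76337, lat 64.51783.
Field: lon ⌊183.76337/20⌋ = 9 → J; lat ⌊64.51783/10⌋ = 6 → G.
Square: lon ⌊3.76337/2⌋ = 1; lat ⌊4.51783/1⌋ = 4.
Subsquare: lon ⌊1.76337/0.0833333⌋ = 21 → v; lat ⌊0.51783/0.0416667⌋ = 12 → m.
Extended square: lon ⌊0.01337/0.00833333⌋ = 1; lat ⌊0.01783/0.00416667⌋ = 4.

JG14vm14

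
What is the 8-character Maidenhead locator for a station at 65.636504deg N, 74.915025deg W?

FP25np02

Offset from 180°W / 90°S: lon 105.08498°, lat 155.63650°.
Field (20°×10°, letters A–R): 105.08498/20 → 5 → F, 155.63650/10 → 15 → P; chars FP.
Square (2°×1°, digits 0–9): 5.08498/2 → 2, 5.63650/1 → 5; chars 25.
Subsquare (5′×2.5′, letters a–x): 1.08498/0.0833333 → 13 → n, 0.63650/0.0416667 → 15 → p; chars np.
Extended square (30″×15″, digits 0–9): 0.00164/0.00833333 → 0, 0.01150/0.00416667 → 2; chars 02.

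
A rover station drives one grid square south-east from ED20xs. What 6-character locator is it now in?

ED30ar

Longitude subsquare x = 23; +1 → 24, wraps to 0 = a, carry into square.
Longitude square 2; +1 → 3.
Latitude subsquare s = 18; −1 → 17 = r.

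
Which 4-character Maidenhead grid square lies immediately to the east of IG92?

Longitude square 9; +1 → 10, wraps to 0, carry into field.
Longitude field I = 8; +1 → 9 = J.
The latitude characters are unchanged.

JG02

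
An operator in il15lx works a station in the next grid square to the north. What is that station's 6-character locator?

Latitude subsquare x = 23; +1 → 24, wraps to 0 = a, carry into square.
Latitude square 5; +1 → 6.
The longitude characters are unchanged.

IL16la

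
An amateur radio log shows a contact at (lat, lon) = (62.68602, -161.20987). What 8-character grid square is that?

Shift to the Maidenhead origin (180°W, 90°S): lon 18.79013, lat 152.68602.
Field (20°×10°, letters A–R): 18.79013/20 → 0 → A, 152.68602/10 → 15 → P; chars AP.
Square (2°×1°, digits 0–9): 18.79013/2 → 9, 2.68602/1 → 2; chars 92.
Subsquare (5′×2.5′, letters a–x): 0.79013/0.0833333 → 9 → j, 0.68602/0.0416667 → 16 → q; chars jq.
Extended square (30″×15″, digits 0–9): 0.04013/0.00833333 → 4, 0.01935/0.00416667 → 4; chars 44.

AP92jq44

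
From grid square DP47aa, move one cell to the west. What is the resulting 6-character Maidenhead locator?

DP37xa

Longitude subsquare a = 0; −1 → -1, wraps to 23 = x, carry into square.
Longitude square 4; −1 → 3.
The latitude characters are unchanged.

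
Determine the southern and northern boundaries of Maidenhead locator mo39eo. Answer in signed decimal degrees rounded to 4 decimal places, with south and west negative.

59.5833, 59.6250

Field M=12, O=14: +12·20° lon, +14·10° lat → SW at lon 60°, lat 50°.
Square 3, 9: +3·2° lon, +9·1° lat → SW at lon 66°, lat 59°.
Subsquare e=4, o=14: +4·0.0833333° lon, +14·0.0416667° lat → SW at lon 66.3333°, lat 59.5833°.
Cell spans 0.0833333° lon × 0.0416667° lat.
south 59.5833, north 59.6250.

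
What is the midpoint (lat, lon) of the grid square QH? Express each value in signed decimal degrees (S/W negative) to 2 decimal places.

-15.00, 150.00

Field Q=16, H=7: +16·20° lon, +7·10° lat → SW at lon 140°, lat -20°.
Cell spans 20° lon × 10° lat. Centre is SW corner plus half of each.
latitude -15.00, longitude 150.00.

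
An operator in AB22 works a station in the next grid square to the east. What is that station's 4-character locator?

AB32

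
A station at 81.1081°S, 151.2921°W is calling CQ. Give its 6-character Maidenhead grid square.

BA48iv

Shift to the Maidenhead origin (180°W, 90°S): lon 28.7079, lat 8.8919.
Field: lon ⌊28.7079/20⌋ = 1 → B; lat ⌊8.8919/10⌋ = 0 → A.
Square: lon ⌊8.7079/2⌋ = 4; lat ⌊8.8919/1⌋ = 8.
Subsquare: lon ⌊0.7079/0.0833333⌋ = 8 → i; lat ⌊0.8919/0.0416667⌋ = 21 → v.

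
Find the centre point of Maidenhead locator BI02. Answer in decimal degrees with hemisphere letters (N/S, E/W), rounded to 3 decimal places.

7.500° S, 159.000° W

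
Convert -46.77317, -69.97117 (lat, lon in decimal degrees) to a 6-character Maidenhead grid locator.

Shift to the Maidenhead origin (180°W, 90°S): lon 110.0288, lat 43.2268.
Field: 110.0288/20 → 5 → F, 43.2268/10 → 4 → E; chars FE.
Square: 10.0288/2 → 5, 3.2268/1 → 3; chars 53.
Subsquare: 0.0288/0.0833333 → 0 → a, 0.2268/0.0416667 → 5 → f; chars af.

FE53af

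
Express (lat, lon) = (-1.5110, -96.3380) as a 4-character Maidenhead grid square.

EI18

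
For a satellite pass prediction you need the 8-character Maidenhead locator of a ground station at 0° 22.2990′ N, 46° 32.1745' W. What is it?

Offset from 180°W / 90°S: lon 133.46376°, lat 90.37165°.
Field: 133.46376/20 → 6 → G, 90.37165/10 → 9 → J; chars GJ.
Square: 13.46376/2 → 6, 0.37165/1 → 0; chars 60.
Subsquare: 1.46376/0.0833333 → 17 → r, 0.37165/0.0416667 → 8 → i; chars ri.
Extended square: 0.04709/0.00833333 → 5, 0.03832/0.00416667 → 9; chars 59.

GJ60ri59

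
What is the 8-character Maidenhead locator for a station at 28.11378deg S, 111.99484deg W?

DG41av02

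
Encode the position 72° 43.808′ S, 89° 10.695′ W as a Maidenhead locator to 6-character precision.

Shift to the Maidenhead origin (180°W, 90°S): lon 90.8217, lat 17.2699.
Field: 90.8217/20 → 4 → E, 17.2699/10 → 1 → B; chars EB.
Square: 10.8217/2 → 5, 7.2699/1 → 7; chars 57.
Subsquare: 0.8217/0.0833333 → 9 → j, 0.2699/0.0416667 → 6 → g; chars jg.

EB57jg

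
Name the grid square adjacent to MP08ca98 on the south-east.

Longitude extended square 9; +1 → 10, wraps to 0, carry into subsquare.
Longitude subsquare c = 2; +1 → 3 = d.
Latitude extended square 8; −1 → 7.

MP08da07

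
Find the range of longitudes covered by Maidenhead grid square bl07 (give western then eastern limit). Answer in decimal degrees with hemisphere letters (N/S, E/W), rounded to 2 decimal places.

160.00° W, 158.00° W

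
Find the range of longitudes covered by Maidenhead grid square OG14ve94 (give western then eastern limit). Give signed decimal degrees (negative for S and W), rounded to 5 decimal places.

Field O=14, G=6: +14·20° lon, +6·10° lat → SW at lon 100°, lat -30°.
Square 1, 4: +1·2° lon, +4·1° lat → SW at lon 102°, lat -26°.
Subsquare v=21, e=4: +21·0.0833333° lon, +4·0.0416667° lat → SW at lon 103.75°, lat -25.8333°.
Extended square 9, 4: +9·0.00833333° lon, +4·0.00416667° lat → SW at lon 103.825°, lat -25.8167°.
Cell spans 0.00833333° lon × 0.00416667° lat.
west 103.82500, east 103.83333.

103.82500, 103.83333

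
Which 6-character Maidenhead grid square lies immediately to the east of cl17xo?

CL27ao

Longitude subsquare x = 23; +1 → 24, wraps to 0 = a, carry into square.
Longitude square 1; +1 → 2.
The latitude characters are unchanged.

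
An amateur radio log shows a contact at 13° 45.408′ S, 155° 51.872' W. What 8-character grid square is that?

BH26bf68

Offset from 180°W / 90°S: lon 24.13547°, lat 76.24320°.
Field: 24.13547/20 → 1 → B, 76.24320/10 → 7 → H; chars BH.
Square: 4.13547/2 → 2, 6.24320/1 → 6; chars 26.
Subsquare: 0.13547/0.0833333 → 1 → b, 0.24320/0.0416667 → 5 → f; chars bf.
Extended square: 0.05213/0.00833333 → 6, 0.03487/0.00416667 → 8; chars 68.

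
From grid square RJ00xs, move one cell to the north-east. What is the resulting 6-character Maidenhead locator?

RJ10at

Longitude subsquare x = 23; +1 → 24, wraps to 0 = a, carry into square.
Longitude square 0; +1 → 1.
Latitude subsquare s = 18; +1 → 19 = t.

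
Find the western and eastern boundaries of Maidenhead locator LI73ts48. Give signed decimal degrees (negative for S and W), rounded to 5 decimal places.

55.61667, 55.62500

Field L=11, I=8: +11·20° lon, +8·10° lat → SW at lon 40°, lat -10°.
Square 7, 3: +7·2° lon, +3·1° lat → SW at lon 54°, lat -7°.
Subsquare t=19, s=18: +19·0.0833333° lon, +18·0.0416667° lat → SW at lon 55.5833°, lat -6.25°.
Extended square 4, 8: +4·0.00833333° lon, +8·0.00416667° lat → SW at lon 55.6167°, lat -6.21667°.
Cell spans 0.00833333° lon × 0.00416667° lat.
west 55.61667, east 55.62500.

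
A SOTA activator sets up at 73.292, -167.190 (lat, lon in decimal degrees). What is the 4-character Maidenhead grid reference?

AQ63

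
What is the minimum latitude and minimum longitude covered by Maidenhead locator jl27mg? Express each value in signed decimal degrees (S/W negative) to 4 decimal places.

27.2500, 5.0000

Field J=9, L=11: +9·20° lon, +11·10° lat → SW at lon 0°, lat 20°.
Square 2, 7: +2·2° lon, +7·1° lat → SW at lon 4°, lat 27°.
Subsquare m=12, g=6: +12·0.0833333° lon, +6·0.0416667° lat → SW at lon 5°, lat 27.25°.
latitude 27.2500, longitude 5.0000.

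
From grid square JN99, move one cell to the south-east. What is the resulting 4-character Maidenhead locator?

KN08

Longitude square 9; +1 → 10, wraps to 0, carry into field.
Longitude field J = 9; +1 → 10 = K.
Latitude square 9; −1 → 8.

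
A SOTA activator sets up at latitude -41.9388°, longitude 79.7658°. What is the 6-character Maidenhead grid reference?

Add 180° to longitude and 90° to latitude: 259.7658, 48.0612.
Field: 259.7658/20 → 12 → M, 48.0612/10 → 4 → E; chars ME.
Square: 19.7658/2 → 9, 8.0612/1 → 8; chars 98.
Subsquare: 1.7658/0.0833333 → 21 → v, 0.0612/0.0416667 → 1 → b; chars vb.

ME98vb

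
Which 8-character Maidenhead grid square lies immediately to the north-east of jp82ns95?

JP82os06

Longitude extended square 9; +1 → 10, wraps to 0, carry into subsquare.
Longitude subsquare n = 13; +1 → 14 = o.
Latitude extended square 5; +1 → 6.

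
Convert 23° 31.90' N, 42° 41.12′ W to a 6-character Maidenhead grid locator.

GL83pm

Offset from 180°W / 90°S: lon 137.3147°, lat 113.5317°.
Field: 137.3147/20 → 6 → G, 113.5317/10 → 11 → L; chars GL.
Square: 17.3147/2 → 8, 3.5317/1 → 3; chars 83.
Subsquare: 1.3147/0.0833333 → 15 → p, 0.5317/0.0416667 → 12 → m; chars pm.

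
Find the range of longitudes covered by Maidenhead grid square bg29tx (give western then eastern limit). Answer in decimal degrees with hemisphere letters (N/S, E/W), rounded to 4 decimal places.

Field B=1, G=6: +1·20° lon, +6·10° lat → SW at lon -160°, lat -30°.
Square 2, 9: +2·2° lon, +9·1° lat → SW at lon -156°, lat -21°.
Subsquare t=19, x=23: +19·0.0833333° lon, +23·0.0416667° lat → SW at lon -154.417°, lat -20.0417°.
Cell spans 0.0833333° lon × 0.0416667° lat.
west 154.4167° W, east 154.3333° W.

154.4167° W, 154.3333° W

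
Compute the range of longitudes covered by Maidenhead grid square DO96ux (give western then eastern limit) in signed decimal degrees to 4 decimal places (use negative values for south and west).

-100.3333, -100.2500

Field D=3, O=14: +3·20° lon, +14·10° lat → SW at lon -120°, lat 50°.
Square 9, 6: +9·2° lon, +6·1° lat → SW at lon -102°, lat 56°.
Subsquare u=20, x=23: +20·0.0833333° lon, +23·0.0416667° lat → SW at lon -100.333°, lat 56.9583°.
Cell spans 0.0833333° lon × 0.0416667° lat.
west -100.3333, east -100.2500.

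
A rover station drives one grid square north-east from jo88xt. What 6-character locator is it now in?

Longitude subsquare x = 23; +1 → 24, wraps to 0 = a, carry into square.
Longitude square 8; +1 → 9.
Latitude subsquare t = 19; +1 → 20 = u.

JO98au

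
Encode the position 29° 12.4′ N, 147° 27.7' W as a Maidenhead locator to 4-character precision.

BL69

Add 180° to longitude and 90° to latitude: 32.54, 119.21.
Field: 32.54/20 → 1 → B, 119.21/10 → 11 → L; chars BL.
Square: 12.54/2 → 6, 9.21/1 → 9; chars 69.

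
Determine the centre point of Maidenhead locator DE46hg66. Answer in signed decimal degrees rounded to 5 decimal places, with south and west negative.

Field D=3, E=4: +3·20° lon, +4·10° lat → SW at lon -120°, lat -50°.
Square 4, 6: +4·2° lon, +6·1° lat → SW at lon -112°, lat -44°.
Subsquare h=7, g=6: +7·0.0833333° lon, +6·0.0416667° lat → SW at lon -111.417°, lat -43.75°.
Extended square 6, 6: +6·0.00833333° lon, +6·0.00416667° lat → SW at lon -111.367°, lat -43.725°.
Cell spans 0.00833333° lon × 0.00416667° lat. Centre is SW corner plus half of each.
latitude -43.72292, longitude -111.36250.

-43.72292, -111.36250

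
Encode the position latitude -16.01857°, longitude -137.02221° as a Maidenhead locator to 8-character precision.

CH13lx75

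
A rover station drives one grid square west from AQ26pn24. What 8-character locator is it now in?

AQ26pn14

Longitude extended square 2; −1 → 1.
The latitude characters are unchanged.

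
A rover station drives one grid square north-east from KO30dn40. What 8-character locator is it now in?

KO30dn51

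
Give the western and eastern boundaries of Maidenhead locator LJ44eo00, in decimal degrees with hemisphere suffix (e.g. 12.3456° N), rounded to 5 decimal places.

48.33333° E, 48.34167° E

Field L=11, J=9: +11·20° lon, +9·10° lat → SW at lon 40°, lat 0°.
Square 4, 4: +4·2° lon, +4·1° lat → SW at lon 48°, lat 4°.
Subsquare e=4, o=14: +4·0.0833333° lon, +14·0.0416667° lat → SW at lon 48.3333°, lat 4.58333°.
Extended square 0, 0: +0·0.00833333° lon, +0·0.00416667° lat → SW at lon 48.3333°, lat 4.58333°.
Cell spans 0.00833333° lon × 0.00416667° lat.
west 48.33333° E, east 48.34167° E.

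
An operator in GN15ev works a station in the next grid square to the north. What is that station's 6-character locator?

GN15ew

Latitude subsquare v = 21; +1 → 22 = w.
The longitude characters are unchanged.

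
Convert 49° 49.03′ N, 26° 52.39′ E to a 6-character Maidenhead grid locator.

KN39kt

Offset from 180°W / 90°S: lon 206.8732°, lat 139.8172°.
Field (20°×10°, letters A–R): 206.8732/20 → 10 → K, 139.8172/10 → 13 → N; chars KN.
Square (2°×1°, digits 0–9): 6.8732/2 → 3, 9.8172/1 → 9; chars 39.
Subsquare (5′×2.5′, letters a–x): 0.8732/0.0833333 → 10 → k, 0.8172/0.0416667 → 19 → t; chars kt.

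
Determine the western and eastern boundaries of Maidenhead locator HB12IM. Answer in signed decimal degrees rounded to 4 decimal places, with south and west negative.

Field H=7, B=1: +7·20° lon, +1·10° lat → SW at lon -40°, lat -80°.
Square 1, 2: +1·2° lon, +2·1° lat → SW at lon -38°, lat -78°.
Subsquare i=8, m=12: +8·0.0833333° lon, +12·0.0416667° lat → SW at lon -37.3333°, lat -77.5°.
Cell spans 0.0833333° lon × 0.0416667° lat.
west -37.3333, east -37.2500.

-37.3333, -37.2500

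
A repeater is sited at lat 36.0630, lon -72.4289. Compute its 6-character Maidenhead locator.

Add 180° to longitude and 90° to latitude: 107.5711, 126.0630.
Field: lon ⌊107.5711/20⌋ = 5 → F; lat ⌊126.0630/10⌋ = 12 → M.
Square: lon ⌊7.5711/2⌋ = 3; lat ⌊6.0630/1⌋ = 6.
Subsquare: lon ⌊1.5711/0.0833333⌋ = 18 → s; lat ⌊0.0630/0.0416667⌋ = 1 → b.

FM36sb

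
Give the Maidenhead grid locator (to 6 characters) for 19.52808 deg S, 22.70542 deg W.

HH80pl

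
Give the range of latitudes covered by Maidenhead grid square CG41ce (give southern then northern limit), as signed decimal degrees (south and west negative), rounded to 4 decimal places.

Field C=2, G=6: +2·20° lon, +6·10° lat → SW at lon -140°, lat -30°.
Square 4, 1: +4·2° lon, +1·1° lat → SW at lon -132°, lat -29°.
Subsquare c=2, e=4: +2·0.0833333° lon, +4·0.0416667° lat → SW at lon -131.833°, lat -28.8333°.
Cell spans 0.0833333° lon × 0.0416667° lat.
south -28.8333, north -28.7917.

-28.8333, -28.7917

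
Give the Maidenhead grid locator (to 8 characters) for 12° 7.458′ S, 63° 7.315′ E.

MH17nv40

Add 180° to longitude and 90° to latitude: 243.12192, 77.87570.
Field (20°×10°, letters A–R): 243.12192/20 → 12 → M, 77.87570/10 → 7 → H; chars MH.
Square (2°×1°, digits 0–9): 3.12192/2 → 1, 7.87570/1 → 7; chars 17.
Subsquare (5′×2.5′, letters a–x): 1.12192/0.0833333 → 13 → n, 0.87570/0.0416667 → 21 → v; chars nv.
Extended square (30″×15″, digits 0–9): 0.03858/0.00833333 → 4, 0.00070/0.00416667 → 0; chars 40.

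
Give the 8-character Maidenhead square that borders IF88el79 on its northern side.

Latitude extended square 9; +1 → 10, wraps to 0, carry into subsquare.
Latitude subsquare l = 11; +1 → 12 = m.
The longitude characters are unchanged.

IF88em70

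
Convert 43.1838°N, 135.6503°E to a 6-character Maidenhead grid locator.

PN73te

Offset from 180°W / 90°S: lon 315.6503°, lat 133.1838°.
Field (20°×10°, letters A–R): lon ⌊315.6503/20⌋ = 15 → P; lat ⌊133.1838/10⌋ = 13 → N.
Square (2°×1°, digits 0–9): lon ⌊15.6503/2⌋ = 7; lat ⌊3.1838/1⌋ = 3.
Subsquare (5′×2.5′, letters a–x): lon ⌊1.6503/0.0833333⌋ = 19 → t; lat ⌊0.1838/0.0416667⌋ = 4 → e.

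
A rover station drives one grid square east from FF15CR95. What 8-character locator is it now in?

FF15dr05

Longitude extended square 9; +1 → 10, wraps to 0, carry into subsquare.
Longitude subsquare c = 2; +1 → 3 = d.
The latitude characters are unchanged.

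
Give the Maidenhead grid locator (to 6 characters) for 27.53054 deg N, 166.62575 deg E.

RL37hm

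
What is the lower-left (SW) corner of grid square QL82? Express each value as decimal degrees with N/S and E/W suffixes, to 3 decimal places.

Field Q=16, L=11: +16·20° lon, +11·10° lat → SW at lon 140°, lat 20°.
Square 8, 2: +8·2° lon, +2·1° lat → SW at lon 156°, lat 22°.
latitude 22.000° N, longitude 156.000° E.

22.000° N, 156.000° E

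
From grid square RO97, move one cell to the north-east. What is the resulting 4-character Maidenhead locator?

Longitude square 9; +1 → 10, wraps to 0, carry into field.
Longitude field R = 17; +1 → 18, wraps to 0 = A, wrapping around the antimeridian.
Latitude square 7; +1 → 8.

AO08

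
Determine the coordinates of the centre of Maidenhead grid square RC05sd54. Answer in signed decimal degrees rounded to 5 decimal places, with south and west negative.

-64.85625, 161.54583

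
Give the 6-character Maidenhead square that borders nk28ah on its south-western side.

Longitude subsquare a = 0; −1 → -1, wraps to 23 = x, carry into square.
Longitude square 2; −1 → 1.
Latitude subsquare h = 7; −1 → 6 = g.

NK18xg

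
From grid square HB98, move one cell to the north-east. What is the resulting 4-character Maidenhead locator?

IB09

Longitude square 9; +1 → 10, wraps to 0, carry into field.
Longitude field H = 7; +1 → 8 = I.
Latitude square 8; +1 → 9.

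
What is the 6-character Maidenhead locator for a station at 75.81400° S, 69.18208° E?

MB44oe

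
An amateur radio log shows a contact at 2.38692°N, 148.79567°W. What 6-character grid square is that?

BJ52oj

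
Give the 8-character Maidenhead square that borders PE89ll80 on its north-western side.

PE89ll71

Longitude extended square 8; −1 → 7.
Latitude extended square 0; +1 → 1.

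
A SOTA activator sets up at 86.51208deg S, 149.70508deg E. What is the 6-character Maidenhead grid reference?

QA43ul

Add 180° to longitude and 90° to latitude: 329.7051, 3.4879.
Field: lon ⌊329.7051/20⌋ = 16 → Q; lat ⌊3.4879/10⌋ = 0 → A.
Square: lon ⌊9.7051/2⌋ = 4; lat ⌊3.4879/1⌋ = 3.
Subsquare: lon ⌊1.7051/0.0833333⌋ = 20 → u; lat ⌊0.4879/0.0416667⌋ = 11 → l.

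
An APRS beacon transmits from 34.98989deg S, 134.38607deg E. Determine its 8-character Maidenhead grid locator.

Shift to the Maidenhead origin (180°W, 90°S): lon 314.38607, lat 55.01011.
Field: lon ⌊314.38607/20⌋ = 15 → P; lat ⌊55.01011/10⌋ = 5 → F.
Square: lon ⌊14.38607/2⌋ = 7; lat ⌊5.01011/1⌋ = 5.
Subsquare: lon ⌊0.38607/0.0833333⌋ = 4 → e; lat ⌊0.01011/0.0416667⌋ = 0 → a.
Extended square: lon ⌊0.05274/0.00833333⌋ = 6; lat ⌊0.01011/0.00416667⌋ = 2.

PF75ea62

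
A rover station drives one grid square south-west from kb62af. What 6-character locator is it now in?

Longitude subsquare a = 0; −1 → -1, wraps to 23 = x, carry into square.
Longitude square 6; −1 → 5.
Latitude subsquare f = 5; −1 → 4 = e.

KB52xe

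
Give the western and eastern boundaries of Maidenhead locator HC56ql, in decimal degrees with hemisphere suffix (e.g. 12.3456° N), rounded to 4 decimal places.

28.6667° W, 28.5833° W

Field H=7, C=2: +7·20° lon, +2·10° lat → SW at lon -40°, lat -70°.
Square 5, 6: +5·2° lon, +6·1° lat → SW at lon -30°, lat -64°.
Subsquare q=16, l=11: +16·0.0833333° lon, +11·0.0416667° lat → SW at lon -28.6667°, lat -63.5417°.
Cell spans 0.0833333° lon × 0.0416667° lat.
west 28.6667° W, east 28.5833° W.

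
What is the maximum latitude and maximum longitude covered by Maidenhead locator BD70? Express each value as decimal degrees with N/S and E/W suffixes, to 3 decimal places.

Field B=1, D=3: +1·20° lon, +3·10° lat → SW at lon -160°, lat -60°.
Square 7, 0: +7·2° lon, +0·1° lat → SW at lon -146°, lat -60°.
Cell spans 2° lon × 1° lat. NE corner is SW corner plus one full cell.
latitude 59.000° S, longitude 144.000° W.

59.000° S, 144.000° W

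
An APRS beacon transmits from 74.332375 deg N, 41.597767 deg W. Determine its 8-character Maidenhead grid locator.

GQ94eh89

Shift to the Maidenhead origin (180°W, 90°S): lon 138.40223, lat 164.33238.
Field (20°×10°, letters A–R): 138.40223/20 → 6 → G, 164.33238/10 → 16 → Q; chars GQ.
Square (2°×1°, digits 0–9): 18.40223/2 → 9, 4.33238/1 → 4; chars 94.
Subsquare (5′×2.5′, letters a–x): 0.40223/0.0833333 → 4 → e, 0.33238/0.0416667 → 7 → h; chars eh.
Extended square (30″×15″, digits 0–9): 0.06890/0.00833333 → 8, 0.04071/0.00416667 → 9; chars 89.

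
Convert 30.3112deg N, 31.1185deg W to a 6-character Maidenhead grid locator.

HM40kh

Add 180° to longitude and 90° to latitude: 148.8815, 120.3112.
Field (20°×10°, letters A–R): 148.8815/20 → 7 → H, 120.3112/10 → 12 → M; chars HM.
Square (2°×1°, digits 0–9): 8.8815/2 → 4, 0.3112/1 → 0; chars 40.
Subsquare (5′×2.5′, letters a–x): 0.8815/0.0833333 → 10 → k, 0.3112/0.0416667 → 7 → h; chars kh.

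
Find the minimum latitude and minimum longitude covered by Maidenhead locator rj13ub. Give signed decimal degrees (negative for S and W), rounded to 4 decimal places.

Field R=17, J=9: +17·20° lon, +9·10° lat → SW at lon 160°, lat 0°.
Square 1, 3: +1·2° lon, +3·1° lat → SW at lon 162°, lat 3°.
Subsquare u=20, b=1: +20·0.0833333° lon, +1·0.0416667° lat → SW at lon 163.667°, lat 3.04167°.
latitude 3.0417, longitude 163.6667.

3.0417, 163.6667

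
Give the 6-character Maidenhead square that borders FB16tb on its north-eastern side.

Longitude subsquare t = 19; +1 → 20 = u.
Latitude subsquare b = 1; +1 → 2 = c.

FB16uc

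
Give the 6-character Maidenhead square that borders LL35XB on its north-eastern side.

LL45ac

Longitude subsquare x = 23; +1 → 24, wraps to 0 = a, carry into square.
Longitude square 3; +1 → 4.
Latitude subsquare b = 1; +1 → 2 = c.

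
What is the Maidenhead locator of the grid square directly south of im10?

IL19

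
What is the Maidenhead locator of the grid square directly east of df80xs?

DF90as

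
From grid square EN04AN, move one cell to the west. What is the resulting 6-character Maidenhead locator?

DN94xn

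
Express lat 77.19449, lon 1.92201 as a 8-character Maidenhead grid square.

JQ07xe06

Offset from 180°W / 90°S: lon 181.92201°, lat 167.19449°.
Field: 181.92201/20 → 9 → J, 167.19449/10 → 16 → Q; chars JQ.
Square: 1.92201/2 → 0, 7.19449/1 → 7; chars 07.
Subsquare: 1.92201/0.0833333 → 23 → x, 0.19449/0.0416667 → 4 → e; chars xe.
Extended square: 0.00534/0.00833333 → 0, 0.02782/0.00416667 → 6; chars 06.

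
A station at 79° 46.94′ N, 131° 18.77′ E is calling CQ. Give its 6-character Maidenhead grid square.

Add 180° to longitude and 90° to latitude: 311.3128, 169.7823.
Field (20°×10°, letters A–R): lon ⌊311.3128/20⌋ = 15 → P; lat ⌊169.7823/10⌋ = 16 → Q.
Square (2°×1°, digits 0–9): lon ⌊11.3128/2⌋ = 5; lat ⌊9.7823/1⌋ = 9.
Subsquare (5′×2.5′, letters a–x): lon ⌊1.3128/0.0833333⌋ = 15 → p; lat ⌊0.7823/0.0416667⌋ = 18 → s.

PQ59ps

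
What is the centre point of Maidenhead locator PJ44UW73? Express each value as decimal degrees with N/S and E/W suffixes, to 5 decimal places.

4.93125° N, 129.72917° E

Field P=15, J=9: +15·20° lon, +9·10° lat → SW at lon 120°, lat 0°.
Square 4, 4: +4·2° lon, +4·1° lat → SW at lon 128°, lat 4°.
Subsquare u=20, w=22: +20·0.0833333° lon, +22·0.0416667° lat → SW at lon 129.667°, lat 4.91667°.
Extended square 7, 3: +7·0.00833333° lon, +3·0.00416667° lat → SW at lon 129.725°, lat 4.92917°.
Cell spans 0.00833333° lon × 0.00416667° lat. Centre is SW corner plus half of each.
latitude 4.93125° N, longitude 129.72917° E.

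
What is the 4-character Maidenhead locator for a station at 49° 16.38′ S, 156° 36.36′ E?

Offset from 180°W / 90°S: lon 336.61°, lat 40.73°.
Field (20°×10°, letters A–R): 336.61/20 → 16 → Q, 40.73/10 → 4 → E; chars QE.
Square (2°×1°, digits 0–9): 16.61/2 → 8, 0.73/1 → 0; chars 80.

QE80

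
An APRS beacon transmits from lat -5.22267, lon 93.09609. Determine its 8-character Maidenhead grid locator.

NI64ns16

Add 180° to longitude and 90° to latitude: 273.09609, 84.77733.
Field: lon ⌊273.09609/20⌋ = 13 → N; lat ⌊84.77733/10⌋ = 8 → I.
Square: lon ⌊13.09609/2⌋ = 6; lat ⌊4.77733/1⌋ = 4.
Subsquare: lon ⌊1.09609/0.0833333⌋ = 13 → n; lat ⌊0.77733/0.0416667⌋ = 18 → s.
Extended square: lon ⌊0.01276/0.00833333⌋ = 1; lat ⌊0.02733/0.00416667⌋ = 6.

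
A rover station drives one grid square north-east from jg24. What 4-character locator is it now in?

Longitude square 2; +1 → 3.
Latitude square 4; +1 → 5.

JG35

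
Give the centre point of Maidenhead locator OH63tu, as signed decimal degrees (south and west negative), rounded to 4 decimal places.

-16.1458, 113.6250

Field O=14, H=7: +14·20° lon, +7·10° lat → SW at lon 100°, lat -20°.
Square 6, 3: +6·2° lon, +3·1° lat → SW at lon 112°, lat -17°.
Subsquare t=19, u=20: +19·0.0833333° lon, +20·0.0416667° lat → SW at lon 113.583°, lat -16.1667°.
Cell spans 0.0833333° lon × 0.0416667° lat. Centre is SW corner plus half of each.
latitude -16.1458, longitude 113.6250.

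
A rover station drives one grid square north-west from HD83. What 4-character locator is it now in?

Longitude square 8; −1 → 7.
Latitude square 3; +1 → 4.

HD74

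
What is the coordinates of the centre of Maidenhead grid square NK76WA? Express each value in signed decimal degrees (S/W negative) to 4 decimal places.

16.0208, 95.8750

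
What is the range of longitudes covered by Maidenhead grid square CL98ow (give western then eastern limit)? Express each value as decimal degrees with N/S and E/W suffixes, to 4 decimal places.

Field C=2, L=11: +2·20° lon, +11·10° lat → SW at lon -140°, lat 20°.
Square 9, 8: +9·2° lon, +8·1° lat → SW at lon -122°, lat 28°.
Subsquare o=14, w=22: +14·0.0833333° lon, +22·0.0416667° lat → SW at lon -120.833°, lat 28.9167°.
Cell spans 0.0833333° lon × 0.0416667° lat.
west 120.8333° W, east 120.7500° W.

120.8333° W, 120.7500° W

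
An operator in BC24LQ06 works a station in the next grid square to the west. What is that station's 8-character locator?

Longitude extended square 0; −1 → -1, wraps to 9, carry into subsquare.
Longitude subsquare l = 11; −1 → 10 = k.
The latitude characters are unchanged.

BC24kq96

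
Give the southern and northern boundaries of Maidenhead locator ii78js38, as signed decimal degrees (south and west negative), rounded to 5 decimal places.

-1.21667, -1.21250

Field I=8, I=8: +8·20° lon, +8·10° lat → SW at lon -20°, lat -10°.
Square 7, 8: +7·2° lon, +8·1° lat → SW at lon -6°, lat -2°.
Subsquare j=9, s=18: +9·0.0833333° lon, +18·0.0416667° lat → SW at lon -5.25°, lat -1.25°.
Extended square 3, 8: +3·0.00833333° lon, +8·0.00416667° lat → SW at lon -5.225°, lat -1.21667°.
Cell spans 0.00833333° lon × 0.00416667° lat.
south -1.21667, north -1.21250.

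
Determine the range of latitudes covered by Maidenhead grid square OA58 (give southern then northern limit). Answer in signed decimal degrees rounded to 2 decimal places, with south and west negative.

-82.00, -81.00

Field O=14, A=0: +14·20° lon, +0·10° lat → SW at lon 100°, lat -90°.
Square 5, 8: +5·2° lon, +8·1° lat → SW at lon 110°, lat -82°.
Cell spans 2° lon × 1° lat.
south -82.00, north -81.00.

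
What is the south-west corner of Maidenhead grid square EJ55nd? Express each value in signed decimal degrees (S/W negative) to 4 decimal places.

5.1250, -88.9167

Field E=4, J=9: +4·20° lon, +9·10° lat → SW at lon -100°, lat 0°.
Square 5, 5: +5·2° lon, +5·1° lat → SW at lon -90°, lat 5°.
Subsquare n=13, d=3: +13·0.0833333° lon, +3·0.0416667° lat → SW at lon -88.9167°, lat 5.125°.
latitude 5.1250, longitude -88.9167.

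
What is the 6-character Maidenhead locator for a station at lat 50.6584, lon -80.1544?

Offset from 180°W / 90°S: lon 99.8456°, lat 140.6584°.
Field: 99.8456/20 → 4 → E, 140.6584/10 → 14 → O; chars EO.
Square: 19.8456/2 → 9, 0.6584/1 → 0; chars 90.
Subsquare: 1.8456/0.0833333 → 22 → w, 0.6584/0.0416667 → 15 → p; chars wp.

EO90wp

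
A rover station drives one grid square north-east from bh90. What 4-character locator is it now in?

CH01

Longitude square 9; +1 → 10, wraps to 0, carry into field.
Longitude field B = 1; +1 → 2 = C.
Latitude square 0; +1 → 1.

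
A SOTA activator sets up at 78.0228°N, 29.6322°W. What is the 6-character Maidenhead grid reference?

Add 180° to longitude and 90° to latitude: 150.3678, 168.0228.
Field: lon ⌊150.3678/20⌋ = 7 → H; lat ⌊168.0228/10⌋ = 16 → Q.
Square: lon ⌊10.3678/2⌋ = 5; lat ⌊8.0228/1⌋ = 8.
Subsquare: lon ⌊0.3678/0.0833333⌋ = 4 → e; lat ⌊0.0228/0.0416667⌋ = 0 → a.

HQ58ea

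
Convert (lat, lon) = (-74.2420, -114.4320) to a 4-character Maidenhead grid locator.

Shift to the Maidenhead origin (180°W, 90°S): lon 65.57, lat 15.76.
Field (20°×10°, letters A–R): 65.57/20 → 3 → D, 15.76/10 → 1 → B; chars DB.
Square (2°×1°, digits 0–9): 5.57/2 → 2, 5.76/1 → 5; chars 25.

DB25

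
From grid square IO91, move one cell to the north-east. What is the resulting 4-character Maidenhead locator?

JO02

Longitude square 9; +1 → 10, wraps to 0, carry into field.
Longitude field I = 8; +1 → 9 = J.
Latitude square 1; +1 → 2.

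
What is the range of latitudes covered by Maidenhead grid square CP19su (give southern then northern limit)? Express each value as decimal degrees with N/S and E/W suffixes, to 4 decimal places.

69.8333° N, 69.8750° N

Field C=2, P=15: +2·20° lon, +15·10° lat → SW at lon -140°, lat 60°.
Square 1, 9: +1·2° lon, +9·1° lat → SW at lon -138°, lat 69°.
Subsquare s=18, u=20: +18·0.0833333° lon, +20·0.0416667° lat → SW at lon -136.5°, lat 69.8333°.
Cell spans 0.0833333° lon × 0.0416667° lat.
south 69.8333° N, north 69.8750° N.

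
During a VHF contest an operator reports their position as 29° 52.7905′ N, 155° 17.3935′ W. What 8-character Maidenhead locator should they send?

BL29iv51

Shift to the Maidenhead origin (180°W, 90°S): lon 24.71011, lat 119.87984.
Field (20°×10°, letters A–R): 24.71011/20 → 1 → B, 119.87984/10 → 11 → L; chars BL.
Square (2°×1°, digits 0–9): 4.71011/2 → 2, 9.87984/1 → 9; chars 29.
Subsquare (5′×2.5′, letters a–x): 0.71011/0.0833333 → 8 → i, 0.87984/0.0416667 → 21 → v; chars iv.
Extended square (30″×15″, digits 0–9): 0.04344/0.00833333 → 5, 0.00484/0.00416667 → 1; chars 51.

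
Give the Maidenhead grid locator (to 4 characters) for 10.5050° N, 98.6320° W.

EK00

Shift to the Maidenhead origin (180°W, 90°S): lon 81.37, lat 100.50.
Field (20°×10°, letters A–R): 81.37/20 → 4 → E, 100.50/10 → 10 → K; chars EK.
Square (2°×1°, digits 0–9): 1.37/2 → 0, 0.50/1 → 0; chars 00.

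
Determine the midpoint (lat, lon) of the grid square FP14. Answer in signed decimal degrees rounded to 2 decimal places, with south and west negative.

64.50, -77.00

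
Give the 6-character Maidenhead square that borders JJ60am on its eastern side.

JJ60bm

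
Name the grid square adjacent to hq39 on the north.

HR30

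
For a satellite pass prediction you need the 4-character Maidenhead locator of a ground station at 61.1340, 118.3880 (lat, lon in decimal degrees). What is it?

OP91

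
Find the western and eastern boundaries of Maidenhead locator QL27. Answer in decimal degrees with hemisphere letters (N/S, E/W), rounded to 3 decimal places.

144.000° E, 146.000° E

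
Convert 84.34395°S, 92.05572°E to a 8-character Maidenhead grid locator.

NA65ap67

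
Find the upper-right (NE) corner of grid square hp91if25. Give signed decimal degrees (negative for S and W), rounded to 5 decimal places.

Field H=7, P=15: +7·20° lon, +15·10° lat → SW at lon -40°, lat 60°.
Square 9, 1: +9·2° lon, +1·1° lat → SW at lon -22°, lat 61°.
Subsquare i=8, f=5: +8·0.0833333° lon, +5·0.0416667° lat → SW at lon -21.3333°, lat 61.2083°.
Extended square 2, 5: +2·0.00833333° lon, +5·0.00416667° lat → SW at lon -21.3167°, lat 61.2292°.
Cell spans 0.00833333° lon × 0.00416667° lat. NE corner is SW corner plus one full cell.
latitude 61.23333, longitude -21.30833.

61.23333, -21.30833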